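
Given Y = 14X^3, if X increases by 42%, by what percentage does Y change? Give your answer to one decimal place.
186.3%

For Y = 14X^3:
If X → X(1 + 0.42)
Then Y → Y · (1 + 0.42)^3
     ≈ Y · 2.8633

Percentage change = ((1 + 0.42)^3 − 1) × 100% ≈ 186.3%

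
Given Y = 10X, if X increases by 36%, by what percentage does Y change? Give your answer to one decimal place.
36.0%

For Y = 10X:
If X → X(1 + 0.36)
Then Y → Y · (1 + 0.36)^1
     = Y · 1.3600

Percentage change = ((1 + 0.36)^1 − 1) × 100% = 36.0%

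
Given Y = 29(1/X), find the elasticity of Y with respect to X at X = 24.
Elasticity = -1

Elasticity = (dY/dX) · (X/Y)

dY/dX = -29/X²
At X = 24: dY/dX = -29/576, Y = 29/24

Elasticity = (-29/576) · (24 / (29/24)) = -1

Interpretation: for a small percentage change in X, the percentage change in Y is approximately -1.00 times as large.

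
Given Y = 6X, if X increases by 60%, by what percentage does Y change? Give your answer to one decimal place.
60.0%

For Y = 6X:
If X → X(1 + 0.6)
Then Y → Y · (1 + 0.6)^1
     = Y · 1.6000

Percentage change = ((1 + 0.6)^1 − 1) × 100% = 60.0%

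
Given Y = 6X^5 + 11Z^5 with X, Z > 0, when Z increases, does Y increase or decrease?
Y increases

Taking the partial derivative:
∂Y/∂Z = 55Z^4

∂Y/∂Z = 55Z^4 > 0 (assuming positive values)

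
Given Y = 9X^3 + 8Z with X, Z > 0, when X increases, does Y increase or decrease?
Y increases

Taking the partial derivative:
∂Y/∂X = 27X^2

∂Y/∂X = 27X^2 > 0 (assuming positive values)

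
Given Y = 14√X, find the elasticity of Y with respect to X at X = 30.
Elasticity = 1/2

Elasticity = (dY/dX) · (X/Y)

dY/dX = 7/√X
At X = 30: dY/dX = 7·√30/30, Y = 14·√30

Elasticity = (7·√30/30) · (30 / (14·√30)) = 1/2

Interpretation: for a small percentage change in X, the percentage change in Y is approximately 0.50 times as large.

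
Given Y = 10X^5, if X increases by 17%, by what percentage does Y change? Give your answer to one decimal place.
119.2%

For Y = 10X^5:
If X → X(1 + 0.17)
Then Y → Y · (1 + 0.17)^5
     ≈ Y · 2.1924

Percentage change = ((1 + 0.17)^5 − 1) × 100% ≈ 119.2%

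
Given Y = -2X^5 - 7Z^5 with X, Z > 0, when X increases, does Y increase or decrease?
Y decreases

Taking the partial derivative:
∂Y/∂X = -10X^4

∂Y/∂X = -10X^4 < 0 (assuming positive values)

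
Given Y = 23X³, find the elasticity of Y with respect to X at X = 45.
Elasticity = 3

Elasticity = (dY/dX) · (X/Y)

dY/dX = 69·X²
At X = 45: dY/dX = 139725, Y = 2095875

Elasticity = 139725 · (45 / 2095875) = 3

Interpretation: for a small percentage change in X, the percentage change in Y is approximately 3.00 times as large.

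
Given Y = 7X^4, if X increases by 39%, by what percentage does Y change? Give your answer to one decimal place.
273.3%

For Y = 7X^4:
If X → X(1 + 0.39)
Then Y → Y · (1 + 0.39)^4
     ≈ Y · 3.7330

Percentage change = ((1 + 0.39)^4 − 1) × 100% ≈ 273.3%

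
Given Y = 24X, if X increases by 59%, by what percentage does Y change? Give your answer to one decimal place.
59.0%

For Y = 24X:
If X → X(1 + 0.59)
Then Y → Y · (1 + 0.59)^1
     = Y · 1.5900

Percentage change = ((1 + 0.59)^1 − 1) × 100% = 59.0%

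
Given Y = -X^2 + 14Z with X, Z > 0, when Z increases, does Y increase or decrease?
Y increases

Taking the partial derivative:
∂Y/∂Z = 14

∂Y/∂Z = 14 > 0 (assuming positive values)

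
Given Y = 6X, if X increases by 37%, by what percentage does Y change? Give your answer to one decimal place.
37.0%

For Y = 6X:
If X → X(1 + 0.37)
Then Y → Y · (1 + 0.37)^1
     = Y · 1.3700

Percentage change = ((1 + 0.37)^1 − 1) × 100% = 37.0%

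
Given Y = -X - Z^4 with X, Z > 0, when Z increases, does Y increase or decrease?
Y decreases

Taking the partial derivative:
∂Y/∂Z = -4Z^3

∂Y/∂Z = -4Z^3 < 0 (assuming positive values)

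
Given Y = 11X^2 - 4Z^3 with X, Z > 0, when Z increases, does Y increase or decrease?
Y decreases

Taking the partial derivative:
∂Y/∂Z = -12Z^2

∂Y/∂Z = -12Z^2 < 0 (assuming positive values)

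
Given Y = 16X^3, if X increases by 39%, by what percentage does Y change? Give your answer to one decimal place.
168.6%

For Y = 16X^3:
If X → X(1 + 0.39)
Then Y → Y · (1 + 0.39)^3
     ≈ Y · 2.6856

Percentage change = ((1 + 0.39)^3 − 1) × 100% ≈ 168.6%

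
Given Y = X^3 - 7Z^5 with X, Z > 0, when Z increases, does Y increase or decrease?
Y decreases

Taking the partial derivative:
∂Y/∂Z = -35Z^4

∂Y/∂Z = -35Z^4 < 0 (assuming positive values)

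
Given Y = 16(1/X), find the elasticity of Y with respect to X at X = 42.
Elasticity = -1

Elasticity = (dY/dX) · (X/Y)

dY/dX = -16/X²
At X = 42: dY/dX = -4/441, Y = 8/21

Elasticity = (-4/441) · (42 / (8/21)) = -1

Interpretation: for a small percentage change in X, the percentage change in Y is approximately -1.00 times as large.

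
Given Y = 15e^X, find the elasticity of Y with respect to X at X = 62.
Elasticity = 62

Elasticity = (dY/dX) · (X/Y)

dY/dX = 15·e^X
At X = 62: dY/dX = 15·e^62, Y = 15·e^62

Elasticity = (15·e^62) · (62 / (15·e^62)) = 62

Interpretation: for a small percentage change in X, the percentage change in Y is approximately 62.00 times as large.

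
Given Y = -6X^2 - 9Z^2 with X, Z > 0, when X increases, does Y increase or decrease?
Y decreases

Taking the partial derivative:
∂Y/∂X = -12X

∂Y/∂X = -12X < 0 (assuming positive values)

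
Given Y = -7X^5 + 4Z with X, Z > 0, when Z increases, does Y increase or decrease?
Y increases

Taking the partial derivative:
∂Y/∂Z = 4

∂Y/∂Z = 4 > 0 (assuming positive values)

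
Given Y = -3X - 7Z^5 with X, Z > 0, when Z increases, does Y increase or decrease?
Y decreases

Taking the partial derivative:
∂Y/∂Z = -35Z^4

∂Y/∂Z = -35Z^4 < 0 (assuming positive values)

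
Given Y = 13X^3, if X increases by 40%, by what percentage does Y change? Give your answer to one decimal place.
174.4%

For Y = 13X^3:
If X → X(1 + 0.4)
Then Y → Y · (1 + 0.4)^3
     = Y · 2.7440

Percentage change = ((1 + 0.4)^3 − 1) × 100% = 174.4%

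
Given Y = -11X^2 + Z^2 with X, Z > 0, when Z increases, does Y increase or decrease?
Y increases

Taking the partial derivative:
∂Y/∂Z = 2Z

∂Y/∂Z = 2Z > 0 (assuming positive values)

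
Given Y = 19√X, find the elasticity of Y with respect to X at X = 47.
Elasticity = 1/2

Elasticity = (dY/dX) · (X/Y)

dY/dX = 19/(2·√X)
At X = 47: dY/dX = 19·√47/94, Y = 19·√47

Elasticity = (19·√47/94) · (47 / (19·√47)) = 1/2

Interpretation: for a small percentage change in X, the percentage change in Y is approximately 0.50 times as large.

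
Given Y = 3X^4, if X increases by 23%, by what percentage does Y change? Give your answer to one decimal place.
128.9%

For Y = 3X^4:
If X → X(1 + 0.23)
Then Y → Y · (1 + 0.23)^4
     ≈ Y · 2.2889

Percentage change = ((1 + 0.23)^4 − 1) × 100% ≈ 128.9%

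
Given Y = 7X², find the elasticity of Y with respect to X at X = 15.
Elasticity = 2

Elasticity = (dY/dX) · (X/Y)

dY/dX = 14·X
At X = 15: dY/dX = 210, Y = 1575

Elasticity = 210 · (15 / 1575) = 2

Interpretation: for a small percentage change in X, the percentage change in Y is approximately 2.00 times as large.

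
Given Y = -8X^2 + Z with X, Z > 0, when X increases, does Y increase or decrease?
Y decreases

Taking the partial derivative:
∂Y/∂X = -16X

∂Y/∂X = -16X < 0 (assuming positive values)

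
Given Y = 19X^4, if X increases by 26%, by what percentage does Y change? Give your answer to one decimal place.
152.0%

For Y = 19X^4:
If X → X(1 + 0.26)
Then Y → Y · (1 + 0.26)^4
     ≈ Y · 2.5205

Percentage change = ((1 + 0.26)^4 − 1) × 100% ≈ 152.0%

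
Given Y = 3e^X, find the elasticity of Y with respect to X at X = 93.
Elasticity = 93

Elasticity = (dY/dX) · (X/Y)

dY/dX = 3·e^X
At X = 93: dY/dX = 3·e^93, Y = 3·e^93

Elasticity = (3·e^93) · (93 / (3·e^93)) = 93

Interpretation: for a small percentage change in X, the percentage change in Y is approximately 93.00 times as large.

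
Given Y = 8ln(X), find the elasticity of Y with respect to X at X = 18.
Elasticity = 1/ln(18) ≈ 0.3460

Elasticity = (dY/dX) · (X/Y)

dY/dX = 8/X
At X = 18: dY/dX = 4/9, Y = 8·ln(18)

Elasticity = (4/9) · (18 / (8·ln(18))) = 1/ln(18) ≈ 0.3460

Interpretation: for a small percentage change in X, the percentage change in Y is approximately 0.35 times as large.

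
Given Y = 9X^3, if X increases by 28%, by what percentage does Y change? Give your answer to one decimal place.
109.7%

For Y = 9X^3:
If X → X(1 + 0.28)
Then Y → Y · (1 + 0.28)^3
     ≈ Y · 2.0972

Percentage change = ((1 + 0.28)^3 − 1) × 100% ≈ 109.7%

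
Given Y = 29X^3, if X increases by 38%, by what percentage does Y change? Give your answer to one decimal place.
162.8%

For Y = 29X^3:
If X → X(1 + 0.38)
Then Y → Y · (1 + 0.38)^3
     ≈ Y · 2.6281

Percentage change = ((1 + 0.38)^3 − 1) × 100% ≈ 162.8%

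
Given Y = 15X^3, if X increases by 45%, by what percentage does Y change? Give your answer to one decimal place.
204.9%

For Y = 15X^3:
If X → X(1 + 0.45)
Then Y → Y · (1 + 0.45)^3
     ≈ Y · 3.0486

Percentage change = ((1 + 0.45)^3 − 1) × 100% ≈ 204.9%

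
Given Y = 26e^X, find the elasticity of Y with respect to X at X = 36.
Elasticity = 36

Elasticity = (dY/dX) · (X/Y)

dY/dX = 26·e^X
At X = 36: dY/dX = 26·e^36, Y = 26·e^36

Elasticity = (26·e^36) · (36 / (26·e^36)) = 36

Interpretation: for a small percentage change in X, the percentage change in Y is approximately 36.00 times as large.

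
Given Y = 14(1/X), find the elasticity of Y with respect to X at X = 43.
Elasticity = -1

Elasticity = (dY/dX) · (X/Y)

dY/dX = -14/X²
At X = 43: dY/dX = -14/1849, Y = 14/43

Elasticity = (-14/1849) · (43 / (14/43)) = -1

Interpretation: for a small percentage change in X, the percentage change in Y is approximately -1.00 times as large.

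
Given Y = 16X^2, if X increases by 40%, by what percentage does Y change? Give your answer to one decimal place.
96.0%

For Y = 16X^2:
If X → X(1 + 0.4)
Then Y → Y · (1 + 0.4)^2
     = Y · 1.9600

Percentage change = ((1 + 0.4)^2 − 1) × 100% = 96.0%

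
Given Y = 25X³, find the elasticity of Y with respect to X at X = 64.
Elasticity = 3

Elasticity = (dY/dX) · (X/Y)

dY/dX = 75·X²
At X = 64: dY/dX = 307200, Y = 6553600

Elasticity = 307200 · (64 / 6553600) = 3

Interpretation: for a small percentage change in X, the percentage change in Y is approximately 3.00 times as large.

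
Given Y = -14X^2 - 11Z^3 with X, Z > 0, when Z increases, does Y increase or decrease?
Y decreases

Taking the partial derivative:
∂Y/∂Z = -33Z^2

∂Y/∂Z = -33Z^2 < 0 (assuming positive values)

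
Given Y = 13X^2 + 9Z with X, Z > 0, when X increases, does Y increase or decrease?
Y increases

Taking the partial derivative:
∂Y/∂X = 26X

∂Y/∂X = 26X > 0 (assuming positive values)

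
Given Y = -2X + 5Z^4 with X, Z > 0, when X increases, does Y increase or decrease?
Y decreases

Taking the partial derivative:
∂Y/∂X = -2

∂Y/∂X = -2 < 0 (assuming positive values)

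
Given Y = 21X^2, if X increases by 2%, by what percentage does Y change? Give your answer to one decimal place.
4.0%

For Y = 21X^2:
If X → X(1 + 0.02)
Then Y → Y · (1 + 0.02)^2
     = Y · 1.0404

Percentage change = ((1 + 0.02)^2 − 1) × 100% ≈ 4.0%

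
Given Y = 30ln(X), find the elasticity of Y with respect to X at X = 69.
Elasticity = 1/ln(69) ≈ 0.2362

Elasticity = (dY/dX) · (X/Y)

dY/dX = 30/X
At X = 69: dY/dX = 10/23, Y = 30·ln(69)

Elasticity = (10/23) · (69 / (30·ln(69))) = 1/ln(69) ≈ 0.2362

Interpretation: for a small percentage change in X, the percentage change in Y is approximately 0.24 times as large.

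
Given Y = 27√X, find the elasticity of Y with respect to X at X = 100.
Elasticity = 1/2

Elasticity = (dY/dX) · (X/Y)

dY/dX = 27/(2·√X)
At X = 100: dY/dX = 27/20, Y = 270

Elasticity = (27/20) · (100 / 270) = 1/2

Interpretation: for a small percentage change in X, the percentage change in Y is approximately 0.50 times as large.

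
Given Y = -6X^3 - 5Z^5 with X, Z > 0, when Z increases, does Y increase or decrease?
Y decreases

Taking the partial derivative:
∂Y/∂Z = -25Z^4

∂Y/∂Z = -25Z^4 < 0 (assuming positive values)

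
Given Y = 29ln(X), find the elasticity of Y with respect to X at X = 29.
Elasticity = 1/ln(29) ≈ 0.2970

Elasticity = (dY/dX) · (X/Y)

dY/dX = 29/X
At X = 29: dY/dX = 1, Y = 29·ln(29)

Elasticity = 1 · (29 / (29·ln(29))) = 1/ln(29) ≈ 0.2970

Interpretation: for a small percentage change in X, the percentage change in Y is approximately 0.30 times as large.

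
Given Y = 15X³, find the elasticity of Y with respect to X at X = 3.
Elasticity = 3

Elasticity = (dY/dX) · (X/Y)

dY/dX = 45·X²
At X = 3: dY/dX = 405, Y = 405

Elasticity = 405 · (3 / 405) = 3

Interpretation: for a small percentage change in X, the percentage change in Y is approximately 3.00 times as large.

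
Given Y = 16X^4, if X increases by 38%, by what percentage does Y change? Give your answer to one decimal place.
262.7%

For Y = 16X^4:
If X → X(1 + 0.38)
Then Y → Y · (1 + 0.38)^4
     ≈ Y · 3.6267

Percentage change = ((1 + 0.38)^4 − 1) × 100% ≈ 262.7%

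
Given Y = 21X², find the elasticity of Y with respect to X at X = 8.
Elasticity = 2

Elasticity = (dY/dX) · (X/Y)

dY/dX = 42·X
At X = 8: dY/dX = 336, Y = 1344

Elasticity = 336 · (8 / 1344) = 2

Interpretation: for a small percentage change in X, the percentage change in Y is approximately 2.00 times as large.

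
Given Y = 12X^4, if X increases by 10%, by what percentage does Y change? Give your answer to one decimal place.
46.4%

For Y = 12X^4:
If X → X(1 + 0.1)
Then Y → Y · (1 + 0.1)^4
     = Y · 1.4641

Percentage change = ((1 + 0.1)^4 − 1) × 100% ≈ 46.4%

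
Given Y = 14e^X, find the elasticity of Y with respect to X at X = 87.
Elasticity = 87

Elasticity = (dY/dX) · (X/Y)

dY/dX = 14·e^X
At X = 87: dY/dX = 14·e^87, Y = 14·e^87

Elasticity = (14·e^87) · (87 / (14·e^87)) = 87

Interpretation: for a small percentage change in X, the percentage change in Y is approximately 87.00 times as large.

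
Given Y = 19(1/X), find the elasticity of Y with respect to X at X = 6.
Elasticity = -1

Elasticity = (dY/dX) · (X/Y)

dY/dX = -19/X²
At X = 6: dY/dX = -19/36, Y = 19/6

Elasticity = (-19/36) · (6 / (19/6)) = -1

Interpretation: for a small percentage change in X, the percentage change in Y is approximately -1.00 times as large.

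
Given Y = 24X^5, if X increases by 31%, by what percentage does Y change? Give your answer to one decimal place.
285.8%

For Y = 24X^5:
If X → X(1 + 0.31)
Then Y → Y · (1 + 0.31)^5
     ≈ Y · 3.8579

Percentage change = ((1 + 0.31)^5 − 1) × 100% ≈ 285.8%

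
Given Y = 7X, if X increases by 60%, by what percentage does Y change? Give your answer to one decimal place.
60.0%

For Y = 7X:
If X → X(1 + 0.6)
Then Y → Y · (1 + 0.6)^1
     = Y · 1.6000

Percentage change = ((1 + 0.6)^1 − 1) × 100% = 60.0%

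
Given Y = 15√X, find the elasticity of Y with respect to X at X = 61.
Elasticity = 1/2

Elasticity = (dY/dX) · (X/Y)

dY/dX = 15/(2·√X)
At X = 61: dY/dX = 15·√61/122, Y = 15·√61

Elasticity = (15·√61/122) · (61 / (15·√61)) = 1/2

Interpretation: for a small percentage change in X, the percentage change in Y is approximately 0.50 times as large.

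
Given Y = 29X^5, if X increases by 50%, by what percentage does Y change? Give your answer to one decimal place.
659.4%

For Y = 29X^5:
If X → X(1 + 0.5)
Then Y → Y · (1 + 0.5)^5
     ≈ Y · 7.5938

Percentage change = ((1 + 0.5)^5 − 1) × 100% ≈ 659.4%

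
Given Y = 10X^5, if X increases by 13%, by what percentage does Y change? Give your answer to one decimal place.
84.2%

For Y = 10X^5:
If X → X(1 + 0.13)
Then Y → Y · (1 + 0.13)^5
     ≈ Y · 1.8424

Percentage change = ((1 + 0.13)^5 − 1) × 100% ≈ 84.2%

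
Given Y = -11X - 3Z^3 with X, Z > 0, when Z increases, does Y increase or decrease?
Y decreases

Taking the partial derivative:
∂Y/∂Z = -9Z^2

∂Y/∂Z = -9Z^2 < 0 (assuming positive values)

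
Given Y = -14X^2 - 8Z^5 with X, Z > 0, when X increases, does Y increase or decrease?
Y decreases

Taking the partial derivative:
∂Y/∂X = -28X

∂Y/∂X = -28X < 0 (assuming positive values)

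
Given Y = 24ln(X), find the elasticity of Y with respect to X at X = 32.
Elasticity = 1/ln(32) ≈ 0.2885

Elasticity = (dY/dX) · (X/Y)

dY/dX = 24/X
At X = 32: dY/dX = 3/4, Y = 24·ln(32)

Elasticity = (3/4) · (32 / (24·ln(32))) = 1/ln(32) ≈ 0.2885

Interpretation: for a small percentage change in X, the percentage change in Y is approximately 0.29 times as large.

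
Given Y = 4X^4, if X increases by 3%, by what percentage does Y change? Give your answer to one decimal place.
12.6%

For Y = 4X^4:
If X → X(1 + 0.03)
Then Y → Y · (1 + 0.03)^4
     ≈ Y · 1.1255

Percentage change = ((1 + 0.03)^4 − 1) × 100% ≈ 12.6%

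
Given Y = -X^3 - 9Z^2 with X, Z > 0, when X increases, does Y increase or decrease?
Y decreases

Taking the partial derivative:
∂Y/∂X = -3X^2

∂Y/∂X = -3X^2 < 0 (assuming positive values)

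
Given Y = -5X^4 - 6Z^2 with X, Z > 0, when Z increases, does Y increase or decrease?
Y decreases

Taking the partial derivative:
∂Y/∂Z = -12Z

∂Y/∂Z = -12Z < 0 (assuming positive values)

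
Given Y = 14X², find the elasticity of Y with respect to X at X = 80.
Elasticity = 2

Elasticity = (dY/dX) · (X/Y)

dY/dX = 28·X
At X = 80: dY/dX = 2240, Y = 89600

Elasticity = 2240 · (80 / 89600) = 2

Interpretation: for a small percentage change in X, the percentage change in Y is approximately 2.00 times as large.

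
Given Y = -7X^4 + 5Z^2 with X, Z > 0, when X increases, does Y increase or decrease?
Y decreases

Taking the partial derivative:
∂Y/∂X = -28X^3

∂Y/∂X = -28X^3 < 0 (assuming positive values)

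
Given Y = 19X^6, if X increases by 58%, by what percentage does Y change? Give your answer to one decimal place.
1455.8%

For Y = 19X^6:
If X → X(1 + 0.58)
Then Y → Y · (1 + 0.58)^6
     ≈ Y · 15.5576

Percentage change = ((1 + 0.58)^6 − 1) × 100% ≈ 1455.8%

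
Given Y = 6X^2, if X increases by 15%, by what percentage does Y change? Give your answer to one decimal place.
32.3%

For Y = 6X^2:
If X → X(1 + 0.15)
Then Y → Y · (1 + 0.15)^2
     = Y · 1.3225

Percentage change = ((1 + 0.15)^2 − 1) × 100% ≈ 32.3%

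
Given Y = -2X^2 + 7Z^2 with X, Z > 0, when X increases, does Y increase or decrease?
Y decreases

Taking the partial derivative:
∂Y/∂X = -4X

∂Y/∂X = -4X < 0 (assuming positive values)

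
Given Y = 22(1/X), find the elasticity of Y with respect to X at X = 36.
Elasticity = -1

Elasticity = (dY/dX) · (X/Y)

dY/dX = -22/X²
At X = 36: dY/dX = -11/648, Y = 11/18

Elasticity = (-11/648) · (36 / (11/18)) = -1

Interpretation: for a small percentage change in X, the percentage change in Y is approximately -1.00 times as large.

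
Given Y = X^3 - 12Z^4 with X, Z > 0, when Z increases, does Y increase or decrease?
Y decreases

Taking the partial derivative:
∂Y/∂Z = -48Z^3

∂Y/∂Z = -48Z^3 < 0 (assuming positive values)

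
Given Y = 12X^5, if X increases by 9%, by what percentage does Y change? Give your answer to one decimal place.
53.9%

For Y = 12X^5:
If X → X(1 + 0.09)
Then Y → Y · (1 + 0.09)^5
     ≈ Y · 1.5386

Percentage change = ((1 + 0.09)^5 − 1) × 100% ≈ 53.9%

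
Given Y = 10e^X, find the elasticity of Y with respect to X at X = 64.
Elasticity = 64

Elasticity = (dY/dX) · (X/Y)

dY/dX = 10·e^X
At X = 64: dY/dX = 10·e^64, Y = 10·e^64

Elasticity = (10·e^64) · (64 / (10·e^64)) = 64

Interpretation: for a small percentage change in X, the percentage change in Y is approximately 64.00 times as large.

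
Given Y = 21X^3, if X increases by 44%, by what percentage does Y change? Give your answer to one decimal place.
198.6%

For Y = 21X^3:
If X → X(1 + 0.44)
Then Y → Y · (1 + 0.44)^3
     ≈ Y · 2.9860

Percentage change = ((1 + 0.44)^3 − 1) × 100% ≈ 198.6%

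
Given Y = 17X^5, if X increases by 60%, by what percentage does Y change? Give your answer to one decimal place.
948.6%

For Y = 17X^5:
If X → X(1 + 0.6)
Then Y → Y · (1 + 0.6)^5
     ≈ Y · 10.4858

Percentage change = ((1 + 0.6)^5 − 1) × 100% ≈ 948.6%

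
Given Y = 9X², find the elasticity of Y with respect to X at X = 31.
Elasticity = 2

Elasticity = (dY/dX) · (X/Y)

dY/dX = 18·X
At X = 31: dY/dX = 558, Y = 8649

Elasticity = 558 · (31 / 8649) = 2

Interpretation: for a small percentage change in X, the percentage change in Y is approximately 2.00 times as large.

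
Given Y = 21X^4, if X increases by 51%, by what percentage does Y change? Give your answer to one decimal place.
419.9%

For Y = 21X^4:
If X → X(1 + 0.51)
Then Y → Y · (1 + 0.51)^4
     ≈ Y · 5.1989

Percentage change = ((1 + 0.51)^4 − 1) × 100% ≈ 419.9%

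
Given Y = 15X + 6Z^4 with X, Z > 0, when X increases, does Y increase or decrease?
Y increases

Taking the partial derivative:
∂Y/∂X = 15

∂Y/∂X = 15 > 0 (assuming positive values)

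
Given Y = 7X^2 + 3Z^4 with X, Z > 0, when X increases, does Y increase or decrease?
Y increases

Taking the partial derivative:
∂Y/∂X = 14X

∂Y/∂X = 14X > 0 (assuming positive values)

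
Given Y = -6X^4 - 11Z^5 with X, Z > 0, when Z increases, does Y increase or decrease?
Y decreases

Taking the partial derivative:
∂Y/∂Z = -55Z^4

∂Y/∂Z = -55Z^4 < 0 (assuming positive values)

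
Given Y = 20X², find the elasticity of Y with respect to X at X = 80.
Elasticity = 2

Elasticity = (dY/dX) · (X/Y)

dY/dX = 40·X
At X = 80: dY/dX = 3200, Y = 128000

Elasticity = 3200 · (80 / 128000) = 2

Interpretation: for a small percentage change in X, the percentage change in Y is approximately 2.00 times as large.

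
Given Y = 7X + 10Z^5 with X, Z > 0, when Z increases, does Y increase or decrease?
Y increases

Taking the partial derivative:
∂Y/∂Z = 50Z^4

∂Y/∂Z = 50Z^4 > 0 (assuming positive values)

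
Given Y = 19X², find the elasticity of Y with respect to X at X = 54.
Elasticity = 2

Elasticity = (dY/dX) · (X/Y)

dY/dX = 38·X
At X = 54: dY/dX = 2052, Y = 55404

Elasticity = 2052 · (54 / 55404) = 2

Interpretation: for a small percentage change in X, the percentage change in Y is approximately 2.00 times as large.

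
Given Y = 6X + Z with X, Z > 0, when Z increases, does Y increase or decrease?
Y increases

Taking the partial derivative:
∂Y/∂Z = 1

∂Y/∂Z = 1 > 0 (assuming positive values)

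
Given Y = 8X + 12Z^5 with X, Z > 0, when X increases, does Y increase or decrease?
Y increases

Taking the partial derivative:
∂Y/∂X = 8

∂Y/∂X = 8 > 0 (assuming positive values)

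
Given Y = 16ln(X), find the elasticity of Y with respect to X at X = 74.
Elasticity = 1/ln(74) ≈ 0.2323

Elasticity = (dY/dX) · (X/Y)

dY/dX = 16/X
At X = 74: dY/dX = 8/37, Y = 16·ln(74)

Elasticity = (8/37) · (74 / (16·ln(74))) = 1/ln(74) ≈ 0.2323

Interpretation: for a small percentage change in X, the percentage change in Y is approximately 0.23 times as large.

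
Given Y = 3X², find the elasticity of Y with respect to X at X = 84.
Elasticity = 2

Elasticity = (dY/dX) · (X/Y)

dY/dX = 6·X
At X = 84: dY/dX = 504, Y = 21168

Elasticity = 504 · (84 / 21168) = 2

Interpretation: for a small percentage change in X, the percentage change in Y is approximately 2.00 times as large.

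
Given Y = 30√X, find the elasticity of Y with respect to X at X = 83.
Elasticity = 1/2

Elasticity = (dY/dX) · (X/Y)

dY/dX = 15/√X
At X = 83: dY/dX = 15·√83/83, Y = 30·√83

Elasticity = (15·√83/83) · (83 / (30·√83)) = 1/2

Interpretation: for a small percentage change in X, the percentage change in Y is approximately 0.50 times as large.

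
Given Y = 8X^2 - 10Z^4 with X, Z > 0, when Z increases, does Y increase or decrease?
Y decreases

Taking the partial derivative:
∂Y/∂Z = -40Z^3

∂Y/∂Z = -40Z^3 < 0 (assuming positive values)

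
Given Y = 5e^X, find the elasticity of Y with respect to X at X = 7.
Elasticity = 7

Elasticity = (dY/dX) · (X/Y)

dY/dX = 5·e^X
At X = 7: dY/dX = 5·e^7, Y = 5·e^7

Elasticity = (5·e^7) · (7 / (5·e^7)) = 7

Interpretation: for a small percentage change in X, the percentage change in Y is approximately 7.00 times as large.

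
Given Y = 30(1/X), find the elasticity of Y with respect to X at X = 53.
Elasticity = -1

Elasticity = (dY/dX) · (X/Y)

dY/dX = -30/X²
At X = 53: dY/dX = -30/2809, Y = 30/53

Elasticity = (-30/2809) · (53 / (30/53)) = -1

Interpretation: for a small percentage change in X, the percentage change in Y is approximately -1.00 times as large.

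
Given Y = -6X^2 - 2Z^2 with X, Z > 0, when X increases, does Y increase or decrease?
Y decreases

Taking the partial derivative:
∂Y/∂X = -12X

∂Y/∂X = -12X < 0 (assuming positive values)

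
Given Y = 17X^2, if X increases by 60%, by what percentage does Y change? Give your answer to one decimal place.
156.0%

For Y = 17X^2:
If X → X(1 + 0.6)
Then Y → Y · (1 + 0.6)^2
     = Y · 2.5600

Percentage change = ((1 + 0.6)^2 − 1) × 100% = 156.0%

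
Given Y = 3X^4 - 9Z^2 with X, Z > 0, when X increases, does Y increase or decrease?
Y increases

Taking the partial derivative:
∂Y/∂X = 12X^3

∂Y/∂X = 12X^3 > 0 (assuming positive values)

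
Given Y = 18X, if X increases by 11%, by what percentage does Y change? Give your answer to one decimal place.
11.0%

For Y = 18X:
If X → X(1 + 0.11)
Then Y → Y · (1 + 0.11)^1
     = Y · 1.1100

Percentage change = ((1 + 0.11)^1 − 1) × 100% = 11.0%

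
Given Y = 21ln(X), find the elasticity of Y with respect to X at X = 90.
Elasticity = 1/ln(90) ≈ 0.2222

Elasticity = (dY/dX) · (X/Y)

dY/dX = 21/X
At X = 90: dY/dX = 7/30, Y = 21·ln(90)

Elasticity = (7/30) · (90 / (21·ln(90))) = 1/ln(90) ≈ 0.2222

Interpretation: for a small percentage change in X, the percentage change in Y is approximately 0.22 times as large.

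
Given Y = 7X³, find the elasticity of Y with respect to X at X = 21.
Elasticity = 3

Elasticity = (dY/dX) · (X/Y)

dY/dX = 21·X²
At X = 21: dY/dX = 9261, Y = 64827

Elasticity = 9261 · (21 / 64827) = 3

Interpretation: for a small percentage change in X, the percentage change in Y is approximately 3.00 times as large.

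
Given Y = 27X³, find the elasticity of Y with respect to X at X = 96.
Elasticity = 3

Elasticity = (dY/dX) · (X/Y)

dY/dX = 81·X²
At X = 96: dY/dX = 746496, Y = 23887872

Elasticity = 746496 · (96 / 23887872) = 3

Interpretation: for a small percentage change in X, the percentage change in Y is approximately 3.00 times as large.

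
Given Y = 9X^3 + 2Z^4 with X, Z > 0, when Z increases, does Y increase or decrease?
Y increases

Taking the partial derivative:
∂Y/∂Z = 8Z^3

∂Y/∂Z = 8Z^3 > 0 (assuming positive values)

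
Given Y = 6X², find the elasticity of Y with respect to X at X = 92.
Elasticity = 2

Elasticity = (dY/dX) · (X/Y)

dY/dX = 12·X
At X = 92: dY/dX = 1104, Y = 50784

Elasticity = 1104 · (92 / 50784) = 2

Interpretation: for a small percentage change in X, the percentage change in Y is approximately 2.00 times as large.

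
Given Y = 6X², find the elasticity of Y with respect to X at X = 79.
Elasticity = 2

Elasticity = (dY/dX) · (X/Y)

dY/dX = 12·X
At X = 79: dY/dX = 948, Y = 37446

Elasticity = 948 · (79 / 37446) = 2

Interpretation: for a small percentage change in X, the percentage change in Y is approximately 2.00 times as large.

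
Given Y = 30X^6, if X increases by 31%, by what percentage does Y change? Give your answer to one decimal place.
405.4%

For Y = 30X^6:
If X → X(1 + 0.31)
Then Y → Y · (1 + 0.31)^6
     ≈ Y · 5.0539

Percentage change = ((1 + 0.31)^6 − 1) × 100% ≈ 405.4%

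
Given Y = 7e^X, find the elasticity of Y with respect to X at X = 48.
Elasticity = 48

Elasticity = (dY/dX) · (X/Y)

dY/dX = 7·e^X
At X = 48: dY/dX = 7·e^48, Y = 7·e^48

Elasticity = (7·e^48) · (48 / (7·e^48)) = 48

Interpretation: for a small percentage change in X, the percentage change in Y is approximately 48.00 times as large.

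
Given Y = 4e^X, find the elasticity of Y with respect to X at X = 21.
Elasticity = 21

Elasticity = (dY/dX) · (X/Y)

dY/dX = 4·e^X
At X = 21: dY/dX = 4·e^21, Y = 4·e^21

Elasticity = (4·e^21) · (21 / (4·e^21)) = 21

Interpretation: for a small percentage change in X, the percentage change in Y is approximately 21.00 times as large.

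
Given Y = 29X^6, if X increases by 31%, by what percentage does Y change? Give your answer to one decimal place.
405.4%

For Y = 29X^6:
If X → X(1 + 0.31)
Then Y → Y · (1 + 0.31)^6
     ≈ Y · 5.0539

Percentage change = ((1 + 0.31)^6 − 1) × 100% ≈ 405.4%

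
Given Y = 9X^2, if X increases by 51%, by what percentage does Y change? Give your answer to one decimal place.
128.0%

For Y = 9X^2:
If X → X(1 + 0.51)
Then Y → Y · (1 + 0.51)^2
     = Y · 2.2801

Percentage change = ((1 + 0.51)^2 − 1) × 100% ≈ 128.0%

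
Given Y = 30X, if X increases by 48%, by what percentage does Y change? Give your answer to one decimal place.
48.0%

For Y = 30X:
If X → X(1 + 0.48)
Then Y → Y · (1 + 0.48)^1
     = Y · 1.4800

Percentage change = ((1 + 0.48)^1 − 1) × 100% = 48.0%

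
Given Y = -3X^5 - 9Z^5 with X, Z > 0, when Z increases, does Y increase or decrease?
Y decreases

Taking the partial derivative:
∂Y/∂Z = -45Z^4

∂Y/∂Z = -45Z^4 < 0 (assuming positive values)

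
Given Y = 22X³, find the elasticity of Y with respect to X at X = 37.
Elasticity = 3

Elasticity = (dY/dX) · (X/Y)

dY/dX = 66·X²
At X = 37: dY/dX = 90354, Y = 1114366

Elasticity = 90354 · (37 / 1114366) = 3

Interpretation: for a small percentage change in X, the percentage change in Y is approximately 3.00 times as large.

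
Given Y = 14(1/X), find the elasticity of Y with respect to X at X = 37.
Elasticity = -1

Elasticity = (dY/dX) · (X/Y)

dY/dX = -14/X²
At X = 37: dY/dX = -14/1369, Y = 14/37

Elasticity = (-14/1369) · (37 / (14/37)) = -1

Interpretation: for a small percentage change in X, the percentage change in Y is approximately -1.00 times as large.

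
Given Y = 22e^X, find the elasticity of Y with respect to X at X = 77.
Elasticity = 77

Elasticity = (dY/dX) · (X/Y)

dY/dX = 22·e^X
At X = 77: dY/dX = 22·e^77, Y = 22·e^77

Elasticity = (22·e^77) · (77 / (22·e^77)) = 77

Interpretation: for a small percentage change in X, the percentage change in Y is approximately 77.00 times as large.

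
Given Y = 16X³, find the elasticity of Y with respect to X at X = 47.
Elasticity = 3

Elasticity = (dY/dX) · (X/Y)

dY/dX = 48·X²
At X = 47: dY/dX = 106032, Y = 1661168

Elasticity = 106032 · (47 / 1661168) = 3

Interpretation: for a small percentage change in X, the percentage change in Y is approximately 3.00 times as large.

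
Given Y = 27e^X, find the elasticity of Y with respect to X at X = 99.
Elasticity = 99

Elasticity = (dY/dX) · (X/Y)

dY/dX = 27·e^X
At X = 99: dY/dX = 27·e^99, Y = 27·e^99

Elasticity = (27·e^99) · (99 / (27·e^99)) = 99

Interpretation: for a small percentage change in X, the percentage change in Y is approximately 99.00 times as large.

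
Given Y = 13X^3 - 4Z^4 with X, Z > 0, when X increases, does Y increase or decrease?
Y increases

Taking the partial derivative:
∂Y/∂X = 39X^2

∂Y/∂X = 39X^2 > 0 (assuming positive values)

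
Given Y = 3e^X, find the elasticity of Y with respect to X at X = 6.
Elasticity = 6

Elasticity = (dY/dX) · (X/Y)

dY/dX = 3·e^X
At X = 6: dY/dX = 3·e^6, Y = 3·e^6

Elasticity = (3·e^6) · (6 / (3·e^6)) = 6

Interpretation: for a small percentage change in X, the percentage change in Y is approximately 6.00 times as large.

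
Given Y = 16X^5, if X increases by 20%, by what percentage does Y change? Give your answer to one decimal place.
148.8%

For Y = 16X^5:
If X → X(1 + 0.2)
Then Y → Y · (1 + 0.2)^5
     ≈ Y · 2.4883

Percentage change = ((1 + 0.2)^5 − 1) × 100% ≈ 148.8%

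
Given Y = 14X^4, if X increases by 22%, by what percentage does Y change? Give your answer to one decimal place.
121.5%

For Y = 14X^4:
If X → X(1 + 0.22)
Then Y → Y · (1 + 0.22)^4
     ≈ Y · 2.2153

Percentage change = ((1 + 0.22)^4 − 1) × 100% ≈ 121.5%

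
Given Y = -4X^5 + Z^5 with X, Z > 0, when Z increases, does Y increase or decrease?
Y increases

Taking the partial derivative:
∂Y/∂Z = 5Z^4

∂Y/∂Z = 5Z^4 > 0 (assuming positive values)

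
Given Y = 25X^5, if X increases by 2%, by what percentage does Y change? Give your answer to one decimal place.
10.4%

For Y = 25X^5:
If X → X(1 + 0.02)
Then Y → Y · (1 + 0.02)^5
     ≈ Y · 1.1041

Percentage change = ((1 + 0.02)^5 − 1) × 100% ≈ 10.4%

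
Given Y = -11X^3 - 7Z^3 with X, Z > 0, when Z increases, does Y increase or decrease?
Y decreases

Taking the partial derivative:
∂Y/∂Z = -21Z^2

∂Y/∂Z = -21Z^2 < 0 (assuming positive values)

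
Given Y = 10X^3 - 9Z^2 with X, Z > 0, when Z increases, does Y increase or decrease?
Y decreases

Taking the partial derivative:
∂Y/∂Z = -18Z

∂Y/∂Z = -18Z < 0 (assuming positive values)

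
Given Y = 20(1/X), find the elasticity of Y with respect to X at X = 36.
Elasticity = -1

Elasticity = (dY/dX) · (X/Y)

dY/dX = -20/X²
At X = 36: dY/dX = -5/324, Y = 5/9

Elasticity = (-5/324) · (36 / (5/9)) = -1

Interpretation: for a small percentage change in X, the percentage change in Y is approximately -1.00 times as large.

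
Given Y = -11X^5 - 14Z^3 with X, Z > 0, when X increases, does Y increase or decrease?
Y decreases

Taking the partial derivative:
∂Y/∂X = -55X^4

∂Y/∂X = -55X^4 < 0 (assuming positive values)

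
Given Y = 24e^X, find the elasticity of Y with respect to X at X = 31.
Elasticity = 31

Elasticity = (dY/dX) · (X/Y)

dY/dX = 24·e^X
At X = 31: dY/dX = 24·e^31, Y = 24·e^31

Elasticity = (24·e^31) · (31 / (24·e^31)) = 31

Interpretation: for a small percentage change in X, the percentage change in Y is approximately 31.00 times as large.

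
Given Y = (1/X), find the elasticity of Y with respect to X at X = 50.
Elasticity = -1

Elasticity = (dY/dX) · (X/Y)

dY/dX = -1/X²
At X = 50: dY/dX = -1/2500, Y = 1/50

Elasticity = (-1/2500) · (50 / (1/50)) = -1

Interpretation: for a small percentage change in X, the percentage change in Y is approximately -1.00 times as large.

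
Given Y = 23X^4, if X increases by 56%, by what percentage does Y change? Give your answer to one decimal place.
492.2%

For Y = 23X^4:
If X → X(1 + 0.56)
Then Y → Y · (1 + 0.56)^4
     ≈ Y · 5.9224

Percentage change = ((1 + 0.56)^4 − 1) × 100% ≈ 492.2%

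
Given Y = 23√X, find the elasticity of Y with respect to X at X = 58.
Elasticity = 1/2

Elasticity = (dY/dX) · (X/Y)

dY/dX = 23/(2·√X)
At X = 58: dY/dX = 23·√58/116, Y = 23·√58

Elasticity = (23·√58/116) · (58 / (23·√58)) = 1/2

Interpretation: for a small percentage change in X, the percentage change in Y is approximately 0.50 times as large.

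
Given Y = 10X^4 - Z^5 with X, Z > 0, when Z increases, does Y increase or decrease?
Y decreases

Taking the partial derivative:
∂Y/∂Z = -5Z^4

∂Y/∂Z = -5Z^4 < 0 (assuming positive values)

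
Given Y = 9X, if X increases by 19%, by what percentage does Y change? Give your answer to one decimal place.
19.0%

For Y = 9X:
If X → X(1 + 0.19)
Then Y → Y · (1 + 0.19)^1
     = Y · 1.1900

Percentage change = ((1 + 0.19)^1 − 1) × 100% = 19.0%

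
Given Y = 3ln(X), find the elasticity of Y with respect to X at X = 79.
Elasticity = 1/ln(79) ≈ 0.2289

Elasticity = (dY/dX) · (X/Y)

dY/dX = 3/X
At X = 79: dY/dX = 3/79, Y = 3·ln(79)

Elasticity = (3/79) · (79 / (3·ln(79))) = 1/ln(79) ≈ 0.2289

Interpretation: for a small percentage change in X, the percentage change in Y is approximately 0.23 times as large.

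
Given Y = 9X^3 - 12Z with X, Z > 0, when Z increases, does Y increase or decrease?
Y decreases

Taking the partial derivative:
∂Y/∂Z = -12

∂Y/∂Z = -12 < 0 (assuming positive values)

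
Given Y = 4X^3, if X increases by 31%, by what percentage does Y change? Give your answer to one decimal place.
124.8%

For Y = 4X^3:
If X → X(1 + 0.31)
Then Y → Y · (1 + 0.31)^3
     ≈ Y · 2.2481

Percentage change = ((1 + 0.31)^3 − 1) × 100% ≈ 124.8%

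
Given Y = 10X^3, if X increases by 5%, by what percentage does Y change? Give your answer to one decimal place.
15.8%

For Y = 10X^3:
If X → X(1 + 0.05)
Then Y → Y · (1 + 0.05)^3
     ≈ Y · 1.1576

Percentage change = ((1 + 0.05)^3 − 1) × 100% ≈ 15.8%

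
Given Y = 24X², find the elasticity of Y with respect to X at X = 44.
Elasticity = 2

Elasticity = (dY/dX) · (X/Y)

dY/dX = 48·X
At X = 44: dY/dX = 2112, Y = 46464

Elasticity = 2112 · (44 / 46464) = 2

Interpretation: for a small percentage change in X, the percentage change in Y is approximately 2.00 times as large.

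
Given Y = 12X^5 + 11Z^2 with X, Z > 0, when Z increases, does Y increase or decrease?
Y increases

Taking the partial derivative:
∂Y/∂Z = 22Z

∂Y/∂Z = 22Z > 0 (assuming positive values)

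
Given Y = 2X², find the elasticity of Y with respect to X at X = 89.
Elasticity = 2

Elasticity = (dY/dX) · (X/Y)

dY/dX = 4·X
At X = 89: dY/dX = 356, Y = 15842

Elasticity = 356 · (89 / 15842) = 2

Interpretation: for a small percentage change in X, the percentage change in Y is approximately 2.00 times as large.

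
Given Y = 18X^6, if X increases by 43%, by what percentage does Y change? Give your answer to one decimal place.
755.1%

For Y = 18X^6:
If X → X(1 + 0.43)
Then Y → Y · (1 + 0.43)^6
     ≈ Y · 8.5510

Percentage change = ((1 + 0.43)^6 − 1) × 100% ≈ 755.1%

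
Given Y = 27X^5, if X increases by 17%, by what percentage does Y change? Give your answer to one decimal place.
119.2%

For Y = 27X^5:
If X → X(1 + 0.17)
Then Y → Y · (1 + 0.17)^5
     ≈ Y · 2.1924

Percentage change = ((1 + 0.17)^5 − 1) × 100% ≈ 119.2%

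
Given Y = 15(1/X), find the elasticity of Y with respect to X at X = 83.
Elasticity = -1

Elasticity = (dY/dX) · (X/Y)

dY/dX = -15/X²
At X = 83: dY/dX = -15/6889, Y = 15/83

Elasticity = (-15/6889) · (83 / (15/83)) = -1

Interpretation: for a small percentage change in X, the percentage change in Y is approximately -1.00 times as large.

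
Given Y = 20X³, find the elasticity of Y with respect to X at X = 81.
Elasticity = 3

Elasticity = (dY/dX) · (X/Y)

dY/dX = 60·X²
At X = 81: dY/dX = 393660, Y = 10628820

Elasticity = 393660 · (81 / 10628820) = 3

Interpretation: for a small percentage change in X, the percentage change in Y is approximately 3.00 times as large.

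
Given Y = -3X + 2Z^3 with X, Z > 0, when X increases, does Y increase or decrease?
Y decreases

Taking the partial derivative:
∂Y/∂X = -3

∂Y/∂X = -3 < 0 (assuming positive values)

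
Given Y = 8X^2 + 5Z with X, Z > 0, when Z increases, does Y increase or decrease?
Y increases

Taking the partial derivative:
∂Y/∂Z = 5

∂Y/∂Z = 5 > 0 (assuming positive values)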